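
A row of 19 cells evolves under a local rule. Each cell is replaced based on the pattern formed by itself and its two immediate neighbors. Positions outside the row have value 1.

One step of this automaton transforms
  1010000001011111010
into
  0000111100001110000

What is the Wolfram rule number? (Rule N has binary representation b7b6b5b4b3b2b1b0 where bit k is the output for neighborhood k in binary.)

position 12: 111 → 1  (bit 7 = 1)
position 0: 110 → 0  (bit 6 = 0)
position 1: 101 → 0  (bit 5 = 0)
position 3: 100 → 0  (bit 4 = 0)
position 11: 011 → 0  (bit 3 = 0)
position 2: 010 → 0  (bit 2 = 0)
position 8: 001 → 0  (bit 1 = 0)
position 4: 000 → 1  (bit 0 = 1)
bits b7..b0 = 10000001 = 129

129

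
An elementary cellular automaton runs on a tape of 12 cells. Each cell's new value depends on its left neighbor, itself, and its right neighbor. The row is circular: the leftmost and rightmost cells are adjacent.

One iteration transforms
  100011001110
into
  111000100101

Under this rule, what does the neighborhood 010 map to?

At position 0 the neighborhood is 010; the next row has 1 there.

1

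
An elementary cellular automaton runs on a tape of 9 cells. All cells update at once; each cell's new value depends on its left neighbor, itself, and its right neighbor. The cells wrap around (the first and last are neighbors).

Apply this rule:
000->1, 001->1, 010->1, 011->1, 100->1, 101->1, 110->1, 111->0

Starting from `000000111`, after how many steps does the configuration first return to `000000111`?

step 1: 111111101
step 2: 000000111

2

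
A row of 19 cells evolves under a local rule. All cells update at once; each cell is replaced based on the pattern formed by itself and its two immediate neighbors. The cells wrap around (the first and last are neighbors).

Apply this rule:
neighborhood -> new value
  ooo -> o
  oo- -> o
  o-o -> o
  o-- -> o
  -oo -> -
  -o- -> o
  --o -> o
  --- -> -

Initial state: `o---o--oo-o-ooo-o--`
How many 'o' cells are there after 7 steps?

16

oo-oooo-oooo-oooooo
ooo-oooo-oooo-ooooo
oooo-oooo-oooo-oooo
ooooo-oooo-oooo-ooo
oooooo-oooo-oooo-oo
ooooooo-oooo-oooo-o
oooooooo-oooo-oooo-
count of o: 16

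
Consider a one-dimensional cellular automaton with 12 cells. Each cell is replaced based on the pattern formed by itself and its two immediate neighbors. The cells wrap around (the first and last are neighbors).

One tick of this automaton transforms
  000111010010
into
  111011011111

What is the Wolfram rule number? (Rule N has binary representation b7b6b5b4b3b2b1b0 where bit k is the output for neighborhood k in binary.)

position 4: 111 → 1  (bit 7 = 1)
position 5: 110 → 1  (bit 6 = 1)
position 6: 101 → 0  (bit 5 = 0)
position 8: 100 → 1  (bit 4 = 1)
position 3: 011 → 0  (bit 3 = 0)
position 7: 010 → 1  (bit 2 = 1)
position 2: 001 → 1  (bit 1 = 1)
position 0: 000 → 1  (bit 0 = 1)
bits b7..b0 = 11010111 = 215

215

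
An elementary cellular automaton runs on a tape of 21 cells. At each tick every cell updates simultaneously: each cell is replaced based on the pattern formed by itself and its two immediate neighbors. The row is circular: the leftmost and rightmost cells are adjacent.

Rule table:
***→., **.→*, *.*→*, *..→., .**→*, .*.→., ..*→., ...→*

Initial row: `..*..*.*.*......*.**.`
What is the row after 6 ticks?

...**.***.*..**.***..

*.....*.*..****..***.
..***..*...*..*..*.**
..*.*....*........***
...*..**...******.*.*
.*....**.*.*....**.*.
...**.***.*..**.***..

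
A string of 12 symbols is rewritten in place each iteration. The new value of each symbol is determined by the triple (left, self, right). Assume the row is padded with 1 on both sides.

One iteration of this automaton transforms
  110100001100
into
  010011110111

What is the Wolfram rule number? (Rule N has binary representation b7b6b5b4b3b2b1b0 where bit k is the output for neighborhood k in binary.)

83

position 0: 111 → 0  (bit 7 = 0)
position 1: 110 → 1  (bit 6 = 1)
position 2: 101 → 0  (bit 5 = 0)
position 4: 100 → 1  (bit 4 = 1)
position 8: 011 → 0  (bit 3 = 0)
position 3: 010 → 0  (bit 2 = 0)
position 7: 001 → 1  (bit 1 = 1)
position 5: 000 → 1  (bit 0 = 1)
bits b7..b0 = 01010011 = 83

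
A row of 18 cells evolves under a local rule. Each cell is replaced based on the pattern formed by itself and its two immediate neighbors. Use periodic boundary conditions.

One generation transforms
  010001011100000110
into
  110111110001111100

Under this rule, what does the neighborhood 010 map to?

1

At position 1 the neighborhood is 010; the next row has 1 there.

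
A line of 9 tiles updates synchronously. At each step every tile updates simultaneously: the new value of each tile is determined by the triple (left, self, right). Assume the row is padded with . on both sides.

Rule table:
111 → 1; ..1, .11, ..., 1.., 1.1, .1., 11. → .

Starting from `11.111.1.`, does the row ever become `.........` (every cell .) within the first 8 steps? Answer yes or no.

....1....
.........
all cells are . at step 2

yes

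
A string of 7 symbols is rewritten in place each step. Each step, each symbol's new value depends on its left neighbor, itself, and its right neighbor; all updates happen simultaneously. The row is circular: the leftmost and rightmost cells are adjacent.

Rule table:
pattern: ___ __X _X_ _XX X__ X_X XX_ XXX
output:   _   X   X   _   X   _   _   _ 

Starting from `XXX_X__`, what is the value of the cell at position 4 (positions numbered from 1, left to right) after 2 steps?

X

____XXX
X__X___
position 4 holds X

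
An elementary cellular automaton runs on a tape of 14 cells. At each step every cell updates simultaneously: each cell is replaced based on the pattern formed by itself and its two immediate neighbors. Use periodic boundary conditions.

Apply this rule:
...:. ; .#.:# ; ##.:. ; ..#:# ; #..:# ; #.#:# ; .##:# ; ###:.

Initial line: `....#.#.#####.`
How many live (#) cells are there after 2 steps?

6

step 1: ...######....#
step 2: #.##.....#..##
count of #: 6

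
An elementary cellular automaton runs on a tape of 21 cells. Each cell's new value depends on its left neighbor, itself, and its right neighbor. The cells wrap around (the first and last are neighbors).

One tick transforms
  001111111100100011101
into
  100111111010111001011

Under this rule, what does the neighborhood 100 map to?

At position 0 the neighborhood is 100; the next row has 1 there.

1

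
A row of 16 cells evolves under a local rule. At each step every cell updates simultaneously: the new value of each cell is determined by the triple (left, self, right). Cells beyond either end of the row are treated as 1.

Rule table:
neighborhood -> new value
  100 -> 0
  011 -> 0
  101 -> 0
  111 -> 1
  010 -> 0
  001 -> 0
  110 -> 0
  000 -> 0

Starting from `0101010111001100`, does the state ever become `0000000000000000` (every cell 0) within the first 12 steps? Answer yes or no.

0000000010000000
0000000000000000
all cells are 0 at step 2

yes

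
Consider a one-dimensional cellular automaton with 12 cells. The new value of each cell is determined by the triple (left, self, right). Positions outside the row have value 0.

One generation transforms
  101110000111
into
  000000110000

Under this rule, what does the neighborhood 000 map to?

1

At position 6 the neighborhood is 000; the next row has 1 there.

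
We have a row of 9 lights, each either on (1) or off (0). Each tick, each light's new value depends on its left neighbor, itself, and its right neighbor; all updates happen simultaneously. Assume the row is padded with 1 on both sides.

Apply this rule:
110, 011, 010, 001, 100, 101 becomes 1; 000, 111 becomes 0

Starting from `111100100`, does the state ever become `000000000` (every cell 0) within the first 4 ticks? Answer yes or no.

no

tick 1: 000111111
tick 2: 101100000
tick 3: 111110001
tick 4: 000011011
tick 4 is 000011011, still not uniform 0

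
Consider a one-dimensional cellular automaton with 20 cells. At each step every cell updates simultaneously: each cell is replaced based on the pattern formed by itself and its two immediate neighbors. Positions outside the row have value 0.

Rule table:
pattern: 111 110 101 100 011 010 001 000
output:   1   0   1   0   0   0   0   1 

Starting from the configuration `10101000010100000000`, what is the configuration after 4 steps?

00100111111100001001

step 1: 01010011001001111111
step 2: 00100000000000111110
step 3: 10001111111110011100
step 4: 00100111111100001001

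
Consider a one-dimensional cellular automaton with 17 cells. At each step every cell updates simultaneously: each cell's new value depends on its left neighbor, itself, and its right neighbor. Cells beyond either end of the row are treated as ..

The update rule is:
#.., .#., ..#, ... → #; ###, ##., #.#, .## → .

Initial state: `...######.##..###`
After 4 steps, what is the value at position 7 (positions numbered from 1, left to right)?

###.........##...
...#########..###
###.........##...  (repeats step 1; period 2)
step 4: ...#########..###
position 7 holds #

#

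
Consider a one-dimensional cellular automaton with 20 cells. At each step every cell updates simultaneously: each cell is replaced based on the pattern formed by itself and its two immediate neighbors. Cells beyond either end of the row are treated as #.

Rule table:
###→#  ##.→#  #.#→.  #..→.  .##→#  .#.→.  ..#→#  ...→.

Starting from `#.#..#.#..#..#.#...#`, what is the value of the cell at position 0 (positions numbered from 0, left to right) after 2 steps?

#

#...#....#..#.....##
#..#....#..#.....###
position 0 holds #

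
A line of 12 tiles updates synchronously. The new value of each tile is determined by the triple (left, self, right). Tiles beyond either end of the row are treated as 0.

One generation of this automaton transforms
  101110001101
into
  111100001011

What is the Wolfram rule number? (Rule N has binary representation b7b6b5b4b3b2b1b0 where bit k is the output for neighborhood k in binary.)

position 3: 111 → 1  (bit 7 = 1)
position 4: 110 → 0  (bit 6 = 0)
position 1: 101 → 1  (bit 5 = 1)
position 5: 100 → 0  (bit 4 = 0)
position 2: 011 → 1  (bit 3 = 1)
position 0: 010 → 1  (bit 2 = 1)
position 7: 001 → 0  (bit 1 = 0)
position 6: 000 → 0  (bit 0 = 0)
bits b7..b0 = 10101100 = 172

172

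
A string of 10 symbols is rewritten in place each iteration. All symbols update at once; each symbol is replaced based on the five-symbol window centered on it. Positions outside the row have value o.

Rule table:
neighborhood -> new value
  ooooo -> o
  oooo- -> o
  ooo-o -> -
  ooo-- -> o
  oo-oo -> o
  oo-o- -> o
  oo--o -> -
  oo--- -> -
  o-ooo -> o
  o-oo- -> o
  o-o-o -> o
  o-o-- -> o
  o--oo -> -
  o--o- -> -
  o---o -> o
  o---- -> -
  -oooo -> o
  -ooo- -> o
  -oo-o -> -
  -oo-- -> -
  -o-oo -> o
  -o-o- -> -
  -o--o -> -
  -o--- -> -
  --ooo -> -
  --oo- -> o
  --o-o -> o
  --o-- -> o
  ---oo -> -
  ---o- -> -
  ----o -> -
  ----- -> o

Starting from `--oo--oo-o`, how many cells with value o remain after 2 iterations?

--o---o-oo
--o-o-oooo
count of o: 6

6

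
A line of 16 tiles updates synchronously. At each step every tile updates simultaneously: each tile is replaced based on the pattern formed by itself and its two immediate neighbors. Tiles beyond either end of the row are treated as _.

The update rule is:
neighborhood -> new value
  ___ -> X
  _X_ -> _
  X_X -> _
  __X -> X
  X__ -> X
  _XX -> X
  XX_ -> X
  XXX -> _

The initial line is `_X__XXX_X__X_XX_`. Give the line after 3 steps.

XX___XXX_____X__

X_XXX_X__XX__XXX
__X_X__XXXXXXX_X
XX___XXX_____X__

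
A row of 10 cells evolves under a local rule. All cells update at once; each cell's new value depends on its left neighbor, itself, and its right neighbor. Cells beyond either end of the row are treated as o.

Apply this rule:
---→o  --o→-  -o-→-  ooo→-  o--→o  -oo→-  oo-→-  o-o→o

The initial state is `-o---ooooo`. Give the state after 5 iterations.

o-oo------
-o--ooooo-
o-o------o
-o-ooooo--
o-o-----o-

o-o-----o-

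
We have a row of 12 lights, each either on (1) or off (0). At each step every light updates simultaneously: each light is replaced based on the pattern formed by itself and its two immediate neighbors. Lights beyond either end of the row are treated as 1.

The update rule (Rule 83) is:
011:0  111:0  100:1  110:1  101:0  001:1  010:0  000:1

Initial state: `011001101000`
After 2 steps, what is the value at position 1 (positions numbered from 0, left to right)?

001110100111
110010011000
position 1 holds 1

1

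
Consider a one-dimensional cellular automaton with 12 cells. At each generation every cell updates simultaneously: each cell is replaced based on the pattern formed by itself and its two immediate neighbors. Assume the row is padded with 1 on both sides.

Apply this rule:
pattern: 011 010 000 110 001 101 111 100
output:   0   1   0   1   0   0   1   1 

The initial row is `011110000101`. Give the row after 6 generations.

111110011010

001111000100
100111100110
110011110010
111001111010
111100111010
111110011010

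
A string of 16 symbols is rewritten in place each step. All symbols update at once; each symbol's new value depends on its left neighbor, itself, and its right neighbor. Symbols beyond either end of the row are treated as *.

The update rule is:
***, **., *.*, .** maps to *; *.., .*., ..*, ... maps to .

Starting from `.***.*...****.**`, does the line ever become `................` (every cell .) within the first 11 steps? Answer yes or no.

*****....*******
*****....*******  (fixed point — unchanged through step 11)
step 11 is *****....*******, still not uniform .

no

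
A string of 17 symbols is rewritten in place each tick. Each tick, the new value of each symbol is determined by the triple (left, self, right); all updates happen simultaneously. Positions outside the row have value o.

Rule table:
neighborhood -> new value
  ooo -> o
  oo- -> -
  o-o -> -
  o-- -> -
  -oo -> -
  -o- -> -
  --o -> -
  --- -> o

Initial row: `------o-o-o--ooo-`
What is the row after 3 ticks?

tick 1: -oooo---------o--
tick 2: --oo--ooooooo----
tick 3: -------ooooo--oo-

-------ooooo--oo-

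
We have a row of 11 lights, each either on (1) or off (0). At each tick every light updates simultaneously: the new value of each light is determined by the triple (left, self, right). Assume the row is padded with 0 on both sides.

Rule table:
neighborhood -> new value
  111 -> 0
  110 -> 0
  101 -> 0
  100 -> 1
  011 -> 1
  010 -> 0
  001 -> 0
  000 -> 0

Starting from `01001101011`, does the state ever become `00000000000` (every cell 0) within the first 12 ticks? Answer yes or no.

00101000010
00000100001
00000010000
00000001000
00000000100
00000000010
00000000001
00000000000
all cells are 0 at tick 8

yes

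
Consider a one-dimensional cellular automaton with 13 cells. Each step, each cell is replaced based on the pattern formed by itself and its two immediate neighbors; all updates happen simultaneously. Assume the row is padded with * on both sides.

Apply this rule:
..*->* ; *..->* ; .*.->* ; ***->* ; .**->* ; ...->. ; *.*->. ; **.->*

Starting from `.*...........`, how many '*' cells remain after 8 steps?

step 1: .**.........*
step 2: .***.......**
step 3: .****.....***
step 4: .*****...****
step 5: .******.*****
step 6: .******.*****  (fixed point — unchanged through step 8)
count of *: 11

11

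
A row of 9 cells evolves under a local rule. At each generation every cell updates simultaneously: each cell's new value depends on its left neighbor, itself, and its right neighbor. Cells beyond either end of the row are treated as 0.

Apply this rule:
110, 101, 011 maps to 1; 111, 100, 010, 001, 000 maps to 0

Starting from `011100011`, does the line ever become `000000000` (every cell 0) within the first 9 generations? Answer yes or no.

010100011
001000011
000000011
000000011  (fixed point — unchanged through generation 9)
generation 9 is 000000011, still not uniform 0

no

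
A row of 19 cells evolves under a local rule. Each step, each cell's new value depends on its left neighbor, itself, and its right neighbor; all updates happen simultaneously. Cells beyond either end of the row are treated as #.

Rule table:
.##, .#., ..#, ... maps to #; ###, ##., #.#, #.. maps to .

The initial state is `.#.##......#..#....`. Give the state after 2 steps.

.#.#..######.##.###
.#.#.##......#..#..

.#.#.##......#..#..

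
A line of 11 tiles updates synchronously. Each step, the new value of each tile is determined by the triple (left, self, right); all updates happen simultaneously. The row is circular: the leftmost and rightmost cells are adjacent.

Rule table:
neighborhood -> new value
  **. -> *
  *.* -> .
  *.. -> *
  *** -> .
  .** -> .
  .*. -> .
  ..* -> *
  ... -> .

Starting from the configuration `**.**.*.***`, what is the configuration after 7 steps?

...*...*...

.*..*......
*.**.*.....
...*..*...*
*.*.**.*.*.
.....*.....
....*.*....
...*...*...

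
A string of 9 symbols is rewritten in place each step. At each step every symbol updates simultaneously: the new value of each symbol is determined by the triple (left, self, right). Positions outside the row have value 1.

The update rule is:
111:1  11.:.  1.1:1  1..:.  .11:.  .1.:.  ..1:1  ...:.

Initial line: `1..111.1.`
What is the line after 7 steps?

1.1.1.1.1

..1.1.1.1
.1.1.1.1.
1.1.1.1.1
.1.1.1.1.  (repeats step 2; period 2)
step 7: 1.1.1.1.1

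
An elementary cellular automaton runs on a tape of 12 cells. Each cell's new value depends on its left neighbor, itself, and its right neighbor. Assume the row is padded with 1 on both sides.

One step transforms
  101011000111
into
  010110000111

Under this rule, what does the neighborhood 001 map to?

0

At position 8 the neighborhood is 001; the next row has 0 there.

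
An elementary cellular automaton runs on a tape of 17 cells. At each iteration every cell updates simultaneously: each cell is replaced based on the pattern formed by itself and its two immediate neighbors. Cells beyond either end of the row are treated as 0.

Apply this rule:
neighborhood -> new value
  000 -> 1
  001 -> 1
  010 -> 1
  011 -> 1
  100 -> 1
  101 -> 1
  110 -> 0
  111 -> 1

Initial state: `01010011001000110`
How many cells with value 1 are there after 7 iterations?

13

11111110111111101
11111101111111011
11111011111110110
11110111111101101
11101111111011011
11011111110110110
10111111101101101
count of 1: 13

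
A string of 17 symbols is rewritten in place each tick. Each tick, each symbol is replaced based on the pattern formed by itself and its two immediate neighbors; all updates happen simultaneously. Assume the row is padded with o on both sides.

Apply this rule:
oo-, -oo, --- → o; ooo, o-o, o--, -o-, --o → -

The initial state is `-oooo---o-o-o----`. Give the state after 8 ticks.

-o-oo-o---o---oo-

-o--o-o-------oo-
--------ooooo-oo-
-oooooo-o---o-oo-
-o----o---o---oo-
---oo---o---o-oo-
-o-oo-o---o---oo-
---oo---o---o-oo-  (repeats tick 5; period 2)
tick 8: -o-oo-o---o---oo-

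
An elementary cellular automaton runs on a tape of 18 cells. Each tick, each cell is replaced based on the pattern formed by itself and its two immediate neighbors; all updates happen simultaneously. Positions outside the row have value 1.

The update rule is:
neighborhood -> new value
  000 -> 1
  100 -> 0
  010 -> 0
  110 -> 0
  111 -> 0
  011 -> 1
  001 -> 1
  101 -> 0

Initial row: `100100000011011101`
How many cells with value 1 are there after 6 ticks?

7

001001111110010001
010011000000100111
000110011111001100
011100110000011001
010001100111110011
000111001100000110
count of 1: 7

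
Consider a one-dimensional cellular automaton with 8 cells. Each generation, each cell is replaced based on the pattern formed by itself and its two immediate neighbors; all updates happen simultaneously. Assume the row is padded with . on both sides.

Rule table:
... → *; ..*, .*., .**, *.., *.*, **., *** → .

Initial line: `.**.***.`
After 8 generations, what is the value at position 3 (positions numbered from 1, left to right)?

*

generation 1: ........
generation 2: ********
generation 3: ........  (repeats generation 1; period 2)
generation 8: ********
position 3 holds *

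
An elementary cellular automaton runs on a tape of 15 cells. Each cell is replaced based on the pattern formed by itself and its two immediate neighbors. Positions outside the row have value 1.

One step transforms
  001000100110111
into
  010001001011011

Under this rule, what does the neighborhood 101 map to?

At position 11 the neighborhood is 101; the next row has 1 there.

1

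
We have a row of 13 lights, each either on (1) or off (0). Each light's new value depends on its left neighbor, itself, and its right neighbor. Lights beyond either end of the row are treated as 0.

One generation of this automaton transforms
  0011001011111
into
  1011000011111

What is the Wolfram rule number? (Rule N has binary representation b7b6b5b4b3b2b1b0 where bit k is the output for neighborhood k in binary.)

position 9: 111 → 1  (bit 7 = 1)
position 3: 110 → 1  (bit 6 = 1)
position 7: 101 → 0  (bit 5 = 0)
position 4: 100 → 0  (bit 4 = 0)
position 2: 011 → 1  (bit 3 = 1)
position 6: 010 → 0  (bit 2 = 0)
position 1: 001 → 0  (bit 1 = 0)
position 0: 000 → 1  (bit 0 = 1)
bits b7..b0 = 11001001 = 201

201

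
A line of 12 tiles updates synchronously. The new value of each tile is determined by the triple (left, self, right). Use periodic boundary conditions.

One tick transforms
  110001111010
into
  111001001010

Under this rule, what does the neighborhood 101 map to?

At position 9 the neighborhood is 101; the next row has 0 there.

0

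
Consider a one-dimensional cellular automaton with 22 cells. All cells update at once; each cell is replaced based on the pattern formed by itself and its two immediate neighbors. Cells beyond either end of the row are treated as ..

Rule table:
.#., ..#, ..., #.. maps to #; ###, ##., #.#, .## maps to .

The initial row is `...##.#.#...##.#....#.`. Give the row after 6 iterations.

iteration 1: ###...#.####...#######
iteration 2: ...####.....###.......
iteration 3: ###....#####...#######
iteration 4: ...####.....###.......  (repeats iteration 2; period 2)
iteration 6: ...####.....###.......

...####.....###.......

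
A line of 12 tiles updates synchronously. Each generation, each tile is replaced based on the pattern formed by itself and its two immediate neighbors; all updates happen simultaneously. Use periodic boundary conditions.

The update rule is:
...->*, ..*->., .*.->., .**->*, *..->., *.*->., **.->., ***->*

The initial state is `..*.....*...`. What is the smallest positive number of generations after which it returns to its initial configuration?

9

*...***...**
..*.**..*.**
....*.....*.
***...***...
**..*.**..*.
*.....*.....
..***...***.
*.**..*.**..
..*.....*...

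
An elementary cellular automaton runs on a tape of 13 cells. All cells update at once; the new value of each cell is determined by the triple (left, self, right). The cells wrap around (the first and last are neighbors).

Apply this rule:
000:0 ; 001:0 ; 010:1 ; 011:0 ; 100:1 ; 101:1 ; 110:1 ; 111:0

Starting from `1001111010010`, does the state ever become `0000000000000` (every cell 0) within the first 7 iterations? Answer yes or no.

no

iteration 1: 1100001111011
iteration 2: 0110000001100
iteration 3: 0011000000110
iteration 4: 0001100000011
iteration 5: 1000110000001
iteration 6: 1100011000000
iteration 7: 0110001100000
iteration 7 is 0110001100000, still not uniform 0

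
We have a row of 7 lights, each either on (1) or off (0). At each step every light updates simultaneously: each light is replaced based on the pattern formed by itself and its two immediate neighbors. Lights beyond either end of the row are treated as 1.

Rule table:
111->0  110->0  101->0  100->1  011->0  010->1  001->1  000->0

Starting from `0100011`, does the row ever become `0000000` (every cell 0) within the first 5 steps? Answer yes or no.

0110100
0000111
1001000
0111101
0000000
all cells are 0 at step 5

yes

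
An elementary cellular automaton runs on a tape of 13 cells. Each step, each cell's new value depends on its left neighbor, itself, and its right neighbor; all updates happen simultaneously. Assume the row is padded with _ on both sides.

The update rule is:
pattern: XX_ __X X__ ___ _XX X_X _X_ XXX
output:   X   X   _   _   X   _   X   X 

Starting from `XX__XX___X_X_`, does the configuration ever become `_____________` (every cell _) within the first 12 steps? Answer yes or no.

no

XX_XXX__XX_X_
XX_XXX_XXX_X_
XX_XXX_XXX_X_  (fixed point — unchanged through step 12)
step 12 is XX_XXX_XXX_X_, still not uniform _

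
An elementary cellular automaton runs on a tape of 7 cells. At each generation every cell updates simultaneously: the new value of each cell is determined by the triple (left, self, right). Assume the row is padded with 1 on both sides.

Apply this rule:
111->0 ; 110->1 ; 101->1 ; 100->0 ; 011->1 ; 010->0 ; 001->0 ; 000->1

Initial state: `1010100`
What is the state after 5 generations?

0001011

1101000
0110010
1110001
0010101
0001011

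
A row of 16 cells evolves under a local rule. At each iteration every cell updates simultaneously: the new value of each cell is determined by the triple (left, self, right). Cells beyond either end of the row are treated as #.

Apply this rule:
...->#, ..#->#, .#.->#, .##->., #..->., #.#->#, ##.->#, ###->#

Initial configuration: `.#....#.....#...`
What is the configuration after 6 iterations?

#######.####.###

##.####.#####.##
###.####.#####.#
####.####.#####.
#####.####.#####
######.####.####
#######.####.###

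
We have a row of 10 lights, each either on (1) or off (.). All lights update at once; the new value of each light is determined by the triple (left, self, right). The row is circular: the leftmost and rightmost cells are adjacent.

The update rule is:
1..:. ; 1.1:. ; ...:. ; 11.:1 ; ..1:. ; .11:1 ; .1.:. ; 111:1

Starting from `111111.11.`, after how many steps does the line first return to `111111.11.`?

111111.11.

1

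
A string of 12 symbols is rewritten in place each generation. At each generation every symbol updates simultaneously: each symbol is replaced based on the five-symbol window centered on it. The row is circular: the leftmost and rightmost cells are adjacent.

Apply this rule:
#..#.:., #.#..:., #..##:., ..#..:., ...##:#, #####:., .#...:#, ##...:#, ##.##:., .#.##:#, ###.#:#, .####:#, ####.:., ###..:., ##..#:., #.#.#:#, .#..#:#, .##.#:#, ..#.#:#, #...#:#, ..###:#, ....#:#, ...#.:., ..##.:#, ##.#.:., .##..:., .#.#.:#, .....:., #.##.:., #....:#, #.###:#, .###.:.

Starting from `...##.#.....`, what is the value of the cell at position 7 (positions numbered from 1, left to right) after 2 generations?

.

generation 1: .####..##...
generation 2: ###....#.###
position 7 holds .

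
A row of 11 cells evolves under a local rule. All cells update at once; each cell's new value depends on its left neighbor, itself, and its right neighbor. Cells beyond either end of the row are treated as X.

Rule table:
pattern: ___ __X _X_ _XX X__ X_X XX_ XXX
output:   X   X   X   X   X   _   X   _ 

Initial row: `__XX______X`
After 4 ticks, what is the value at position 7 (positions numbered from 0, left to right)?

_

XXXXXXXXXXX
___________
XXXXXXXXXXX  (repeats tick 1; period 2)
tick 4: ___________
position 7 holds _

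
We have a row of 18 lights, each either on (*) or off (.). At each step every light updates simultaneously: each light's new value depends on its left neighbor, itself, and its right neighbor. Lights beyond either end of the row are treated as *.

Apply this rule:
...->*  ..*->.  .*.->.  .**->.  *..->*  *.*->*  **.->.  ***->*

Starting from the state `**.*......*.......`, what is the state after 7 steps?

*.*.*.*.*.*.*..*..

step 1: *.*.*****..******.
step 2: .*.*.***.*..****.*
step 3: *.*.*.*.*.*..**.*.
step 4: .*.*.*.*.*.*...*.*
step 5: *.*.*.*.*.*.**..*.
step 6: .*.*.*.*.*.*..*..*
step 7: *.*.*.*.*.*.*..*..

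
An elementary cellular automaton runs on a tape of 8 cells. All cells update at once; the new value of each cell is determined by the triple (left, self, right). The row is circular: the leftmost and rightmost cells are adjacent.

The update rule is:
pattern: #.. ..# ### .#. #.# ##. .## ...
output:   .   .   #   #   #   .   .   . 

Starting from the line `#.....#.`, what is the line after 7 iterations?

.......#

#.....##
.......#
.......#  (fixed point — unchanged through iteration 7)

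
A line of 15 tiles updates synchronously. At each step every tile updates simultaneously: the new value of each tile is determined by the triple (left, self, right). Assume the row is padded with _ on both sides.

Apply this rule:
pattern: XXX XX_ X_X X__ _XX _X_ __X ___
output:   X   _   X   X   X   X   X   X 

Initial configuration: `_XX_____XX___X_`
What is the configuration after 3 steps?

step 1: XX_XXXXXX_XXXXX
step 2: X_XXXXXX_XXXXX_
step 3: XXXXXXX_XXXXX_X

XXXXXXX_XXXXX_X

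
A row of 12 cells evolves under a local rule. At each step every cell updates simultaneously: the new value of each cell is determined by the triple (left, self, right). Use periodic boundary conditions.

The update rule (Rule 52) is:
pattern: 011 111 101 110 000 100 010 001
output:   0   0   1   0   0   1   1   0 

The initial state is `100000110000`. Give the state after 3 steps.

110000001000
001000001100
001100000010

001100000010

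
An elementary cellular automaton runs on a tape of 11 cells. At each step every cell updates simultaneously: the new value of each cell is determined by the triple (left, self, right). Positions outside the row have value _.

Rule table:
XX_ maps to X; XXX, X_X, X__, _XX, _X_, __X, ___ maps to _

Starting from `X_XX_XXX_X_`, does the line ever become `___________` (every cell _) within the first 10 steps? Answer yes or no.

___X___X___
___________
all cells are _ at step 2

yes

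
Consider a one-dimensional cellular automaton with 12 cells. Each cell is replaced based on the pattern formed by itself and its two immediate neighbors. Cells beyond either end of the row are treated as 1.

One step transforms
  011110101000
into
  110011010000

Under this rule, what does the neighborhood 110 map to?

1

At position 4 the neighborhood is 110; the next row has 1 there.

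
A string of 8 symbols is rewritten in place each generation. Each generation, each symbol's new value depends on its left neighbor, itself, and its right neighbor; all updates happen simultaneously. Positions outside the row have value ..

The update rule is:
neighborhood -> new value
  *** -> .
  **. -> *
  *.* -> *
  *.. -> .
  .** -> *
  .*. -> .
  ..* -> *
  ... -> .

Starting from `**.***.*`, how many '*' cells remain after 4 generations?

generation 1: ****.**.
generation 2: *..****.
generation 3: ..**..*.
generation 4: .***.*..
count of *: 4

4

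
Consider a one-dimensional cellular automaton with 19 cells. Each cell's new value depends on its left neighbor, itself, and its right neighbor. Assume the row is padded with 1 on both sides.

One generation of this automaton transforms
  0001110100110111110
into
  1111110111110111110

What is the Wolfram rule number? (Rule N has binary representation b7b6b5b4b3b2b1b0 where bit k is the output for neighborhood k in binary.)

position 4: 111 → 1  (bit 7 = 1)
position 5: 110 → 1  (bit 6 = 1)
position 6: 101 → 0  (bit 5 = 0)
position 0: 100 → 1  (bit 4 = 1)
position 3: 011 → 1  (bit 3 = 1)
position 7: 010 → 1  (bit 2 = 1)
position 2: 001 → 1  (bit 1 = 1)
position 1: 000 → 1  (bit 0 = 1)
bits b7..b0 = 11011111 = 223

223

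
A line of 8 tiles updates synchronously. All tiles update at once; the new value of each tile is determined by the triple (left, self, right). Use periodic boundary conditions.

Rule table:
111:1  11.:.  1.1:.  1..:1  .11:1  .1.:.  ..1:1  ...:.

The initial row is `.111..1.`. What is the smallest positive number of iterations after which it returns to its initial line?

iteration 1: 111.11.1
iteration 2: 11..1..1
iteration 3: 1.11.111
iteration 4: ..1..111
iteration 5: 11.1111.
iteration 6: 1..111..
iteration 7: .1111.11
iteration 8: .111..1.

8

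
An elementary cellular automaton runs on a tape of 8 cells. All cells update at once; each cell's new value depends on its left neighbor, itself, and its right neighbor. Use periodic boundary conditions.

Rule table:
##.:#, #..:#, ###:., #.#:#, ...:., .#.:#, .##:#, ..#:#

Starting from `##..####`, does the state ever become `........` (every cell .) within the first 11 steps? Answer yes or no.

.####...
##..##..
########
........
all cells are . at step 4

yes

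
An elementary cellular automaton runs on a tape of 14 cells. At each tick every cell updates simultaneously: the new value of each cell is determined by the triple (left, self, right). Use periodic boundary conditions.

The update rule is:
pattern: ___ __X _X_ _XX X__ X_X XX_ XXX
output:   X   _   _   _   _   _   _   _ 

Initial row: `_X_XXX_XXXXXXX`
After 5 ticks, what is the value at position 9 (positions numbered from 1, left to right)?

______________
XXXXXXXXXXXXXX
______________  (repeats tick 1; period 2)
tick 5: ______________
position 9 holds _

_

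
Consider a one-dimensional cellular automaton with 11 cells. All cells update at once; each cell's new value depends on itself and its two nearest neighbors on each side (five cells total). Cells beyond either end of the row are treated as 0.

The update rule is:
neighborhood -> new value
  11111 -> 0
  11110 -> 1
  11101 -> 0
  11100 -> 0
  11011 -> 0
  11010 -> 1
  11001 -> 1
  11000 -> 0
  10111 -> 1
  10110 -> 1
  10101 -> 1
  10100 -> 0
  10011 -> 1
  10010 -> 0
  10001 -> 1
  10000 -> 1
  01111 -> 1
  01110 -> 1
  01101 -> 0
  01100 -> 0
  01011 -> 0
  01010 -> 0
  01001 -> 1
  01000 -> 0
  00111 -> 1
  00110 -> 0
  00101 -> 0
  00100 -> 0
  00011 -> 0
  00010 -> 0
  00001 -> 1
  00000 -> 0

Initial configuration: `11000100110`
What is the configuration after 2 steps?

01001100010

00010011000
01001100010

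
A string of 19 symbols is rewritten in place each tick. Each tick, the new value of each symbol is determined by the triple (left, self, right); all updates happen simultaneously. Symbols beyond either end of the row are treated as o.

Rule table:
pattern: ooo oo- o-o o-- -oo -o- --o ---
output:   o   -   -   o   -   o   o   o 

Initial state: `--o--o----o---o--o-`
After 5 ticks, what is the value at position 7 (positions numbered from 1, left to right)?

o

oooooooooooooooooo-
ooooooooooooooooo--
oooooooooooooooo-oo
ooooooooooooooo---o
oooooooooooooo-ooo-
position 7 holds o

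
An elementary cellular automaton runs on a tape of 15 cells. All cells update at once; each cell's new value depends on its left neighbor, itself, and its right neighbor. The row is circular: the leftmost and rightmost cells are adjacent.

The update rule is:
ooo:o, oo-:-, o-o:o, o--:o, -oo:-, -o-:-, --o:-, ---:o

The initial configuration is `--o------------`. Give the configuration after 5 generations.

o-o-o--ooooo-o-

o--oooooooooooo
-o--ooooooooooo
o-o--ooooooooo-
-o-o--ooooooo-o
o-o-o--ooooo-o-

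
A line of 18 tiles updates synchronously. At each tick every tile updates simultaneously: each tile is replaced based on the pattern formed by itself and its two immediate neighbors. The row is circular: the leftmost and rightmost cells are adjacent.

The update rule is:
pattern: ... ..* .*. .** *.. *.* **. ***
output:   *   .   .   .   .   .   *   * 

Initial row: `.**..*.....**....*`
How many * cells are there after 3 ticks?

7

..*....***..*.**..
*...**..**.....*.*
*.*..*...*.***....
count of *: 7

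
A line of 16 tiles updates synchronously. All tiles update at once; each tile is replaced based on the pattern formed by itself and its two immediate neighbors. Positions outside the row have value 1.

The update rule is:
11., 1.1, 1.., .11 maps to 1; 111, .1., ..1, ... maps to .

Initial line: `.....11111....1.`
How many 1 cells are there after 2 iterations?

iteration 1: 1....1...11....1
iteration 2: 11....1..111...1
count of 1: 7

7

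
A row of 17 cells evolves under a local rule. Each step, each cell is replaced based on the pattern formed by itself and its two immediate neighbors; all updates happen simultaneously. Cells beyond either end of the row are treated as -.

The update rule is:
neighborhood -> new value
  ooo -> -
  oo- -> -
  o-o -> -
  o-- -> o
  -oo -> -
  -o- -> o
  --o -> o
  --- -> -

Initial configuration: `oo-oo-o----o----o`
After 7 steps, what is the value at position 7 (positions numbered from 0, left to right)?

-

------oo--ooo--oo
-----o--oo---oo--
----oooo--o-o--o-
---o----ooo-ooooo
--ooo--o---------
-o---oooo--------
ooo-o----o-------
position 7 holds -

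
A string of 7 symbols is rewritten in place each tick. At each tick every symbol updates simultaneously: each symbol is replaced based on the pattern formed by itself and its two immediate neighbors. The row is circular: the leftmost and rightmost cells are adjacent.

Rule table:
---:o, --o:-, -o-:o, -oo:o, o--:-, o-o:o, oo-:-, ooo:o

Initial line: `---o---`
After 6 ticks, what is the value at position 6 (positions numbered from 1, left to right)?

o

oo-o-oo
o-ooooo
-oooooo
oooooo-
ooooo-o
oooo-oo
position 6 holds o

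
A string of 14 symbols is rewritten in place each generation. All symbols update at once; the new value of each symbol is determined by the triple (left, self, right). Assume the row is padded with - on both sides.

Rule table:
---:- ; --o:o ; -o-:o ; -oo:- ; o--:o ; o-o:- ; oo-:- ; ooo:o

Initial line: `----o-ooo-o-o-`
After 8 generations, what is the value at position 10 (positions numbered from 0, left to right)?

---oo--o--o-oo
--o--oooooo---
-oooo-oooo-o--
o-oo---oo--oo-
o---o-o--oo--o
oo-oo-ooo--ooo
-------o-oo-o-
------oo----oo
position 10 holds -

-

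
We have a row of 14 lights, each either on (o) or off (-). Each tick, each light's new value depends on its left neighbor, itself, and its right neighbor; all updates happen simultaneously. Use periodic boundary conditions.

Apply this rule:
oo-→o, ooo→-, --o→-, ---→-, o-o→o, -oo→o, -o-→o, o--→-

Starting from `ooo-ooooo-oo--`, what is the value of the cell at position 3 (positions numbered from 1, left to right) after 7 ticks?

o-ooo---oooo--
ooo-o---o--o--
o-ooo---o--o--
ooo-o---o--o--  (repeats tick 2; period 2)
tick 7: o-ooo---o--o--
position 3 holds o

o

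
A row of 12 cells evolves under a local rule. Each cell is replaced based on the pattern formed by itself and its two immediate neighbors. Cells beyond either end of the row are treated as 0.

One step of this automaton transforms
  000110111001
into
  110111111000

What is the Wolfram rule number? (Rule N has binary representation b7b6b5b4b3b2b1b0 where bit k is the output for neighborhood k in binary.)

position 7: 111 → 1  (bit 7 = 1)
position 4: 110 → 1  (bit 6 = 1)
position 5: 101 → 1  (bit 5 = 1)
position 9: 100 → 0  (bit 4 = 0)
position 3: 011 → 1  (bit 3 = 1)
position 11: 010 → 0  (bit 2 = 0)
position 2: 001 → 0  (bit 1 = 0)
position 0: 000 → 1  (bit 0 = 1)
bits b7..b0 = 11101001 = 233

233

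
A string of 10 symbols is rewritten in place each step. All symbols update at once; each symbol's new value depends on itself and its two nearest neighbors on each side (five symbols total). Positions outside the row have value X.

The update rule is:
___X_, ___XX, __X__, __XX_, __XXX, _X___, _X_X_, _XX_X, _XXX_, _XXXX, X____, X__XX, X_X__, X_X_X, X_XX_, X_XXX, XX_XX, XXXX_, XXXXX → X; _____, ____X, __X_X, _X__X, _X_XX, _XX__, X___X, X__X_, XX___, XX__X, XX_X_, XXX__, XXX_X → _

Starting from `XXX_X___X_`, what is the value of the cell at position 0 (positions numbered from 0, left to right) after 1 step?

X

step 1: XX__XX_X__
position 0 holds X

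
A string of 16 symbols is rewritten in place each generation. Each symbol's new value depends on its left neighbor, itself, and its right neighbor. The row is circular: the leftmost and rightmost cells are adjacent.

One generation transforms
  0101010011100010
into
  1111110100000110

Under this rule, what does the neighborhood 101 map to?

1

At position 2 the neighborhood is 101; the next row has 1 there.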